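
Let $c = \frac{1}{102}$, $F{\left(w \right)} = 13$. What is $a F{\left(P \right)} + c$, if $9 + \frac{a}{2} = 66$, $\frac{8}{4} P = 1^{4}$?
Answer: $\frac{151165}{102} \approx 1482.0$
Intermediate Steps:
$P = \frac{1}{2}$ ($P = \frac{1^{4}}{2} = \frac{1}{2} \cdot 1 = \frac{1}{2} \approx 0.5$)
$c = \frac{1}{102} \approx 0.0098039$
$a = 114$ ($a = -18 + 2 \cdot 66 = -18 + 132 = 114$)
$a F{\left(P \right)} + c = 114 \cdot 13 + \frac{1}{102} = 1482 + \frac{1}{102} = \frac{151165}{102}$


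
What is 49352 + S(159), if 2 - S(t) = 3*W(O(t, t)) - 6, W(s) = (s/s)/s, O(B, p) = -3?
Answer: 49361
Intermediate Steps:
W(s) = 1/s
S(t) = 9 (S(t) = 2 - (3/(-3) - 6) = 2 - (3*(-⅓) - 6) = 2 - (-1 - 6) = 2 - 1*(-7) = 2 + 7 = 9)
49352 + S(159) = 49352 + 9 = 49361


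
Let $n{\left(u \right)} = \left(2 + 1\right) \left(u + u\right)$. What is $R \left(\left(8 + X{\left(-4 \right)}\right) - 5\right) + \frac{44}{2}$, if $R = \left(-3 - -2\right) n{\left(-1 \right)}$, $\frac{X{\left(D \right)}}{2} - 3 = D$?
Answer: $28$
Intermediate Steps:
$X{\left(D \right)} = 6 + 2 D$
$n{\left(u \right)} = 6 u$ ($n{\left(u \right)} = 3 \cdot 2 u = 6 u$)
$R = 6$ ($R = \left(-3 - -2\right) 6 \left(-1\right) = \left(-3 + 2\right) \left(-6\right) = \left(-1\right) \left(-6\right) = 6$)
$R \left(\left(8 + X{\left(-4 \right)}\right) - 5\right) + \frac{44}{2} = 6 \left(\left(8 + \left(6 + 2 \left(-4\right)\right)\right) - 5\right) + \frac{44}{2} = 6 \left(\left(8 + \left(6 - 8\right)\right) - 5\right) + 44 \cdot \frac{1}{2} = 6 \left(\left(8 - 2\right) - 5\right) + 22 = 6 \left(6 - 5\right) + 22 = 6 \cdot 1 + 22 = 6 + 22 = 28$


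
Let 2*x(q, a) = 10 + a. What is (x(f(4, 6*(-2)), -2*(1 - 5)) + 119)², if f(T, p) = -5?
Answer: 16384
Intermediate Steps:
x(q, a) = 5 + a/2 (x(q, a) = (10 + a)/2 = 5 + a/2)
(x(f(4, 6*(-2)), -2*(1 - 5)) + 119)² = ((5 + (-2*(1 - 5))/2) + 119)² = ((5 + (-2*(-4))/2) + 119)² = ((5 + (½)*8) + 119)² = ((5 + 4) + 119)² = (9 + 119)² = 128² = 16384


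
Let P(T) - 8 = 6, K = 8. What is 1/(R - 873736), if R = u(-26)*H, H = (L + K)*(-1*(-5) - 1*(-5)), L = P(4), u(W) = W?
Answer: -1/879456 ≈ -1.1371e-6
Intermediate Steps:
P(T) = 14 (P(T) = 8 + 6 = 14)
L = 14
H = 220 (H = (14 + 8)*(-1*(-5) - 1*(-5)) = 22*(5 + 5) = 22*10 = 220)
R = -5720 (R = -26*220 = -5720)
1/(R - 873736) = 1/(-5720 - 873736) = 1/(-879456) = -1/879456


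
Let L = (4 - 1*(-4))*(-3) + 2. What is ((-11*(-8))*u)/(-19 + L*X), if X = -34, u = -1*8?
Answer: -704/729 ≈ -0.96571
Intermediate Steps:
u = -8
L = -22 (L = (4 + 4)*(-3) + 2 = 8*(-3) + 2 = -24 + 2 = -22)
((-11*(-8))*u)/(-19 + L*X) = (-11*(-8)*(-8))/(-19 - 22*(-34)) = (88*(-8))/(-19 + 748) = -704/729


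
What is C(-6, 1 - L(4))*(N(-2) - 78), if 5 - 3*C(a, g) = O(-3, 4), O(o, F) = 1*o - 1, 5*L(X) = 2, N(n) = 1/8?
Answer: -1869/8 ≈ -233.63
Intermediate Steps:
N(n) = ⅛
L(X) = ⅖ (L(X) = (⅕)*2 = ⅖)
O(o, F) = -1 + o (O(o, F) = o - 1 = -1 + o)
C(a, g) = 3 (C(a, g) = 5/3 - (-1 - 3)/3 = 5/3 - ⅓*(-4) = 5/3 + 4/3 = 3)
C(-6, 1 - L(4))*(N(-2) - 78) = 3*(⅛ - 78) = 3*(-623/8) = -1869/8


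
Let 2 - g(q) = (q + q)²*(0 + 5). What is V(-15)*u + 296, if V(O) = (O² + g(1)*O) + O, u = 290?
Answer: 139496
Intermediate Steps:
g(q) = 2 - 20*q² (g(q) = 2 - (q + q)²*(0 + 5) = 2 - (2*q)²*5 = 2 - 4*q²*5 = 2 - 20*q²)
V(O) = O² - 17*O (V(O) = (O² + (2 - 20*1²)*O) + O = (O² + (2 - 20*1)*O) + O = (O² + (2 - 20)*O) + O = (O² - 18*O) + O = O² - 17*O)
V(-15)*u + 296 = -15*(-17 - 15)*290 + 296 = -15*(-32)*290 + 296 = 480*290 + 296 = 139200 + 296 = 139496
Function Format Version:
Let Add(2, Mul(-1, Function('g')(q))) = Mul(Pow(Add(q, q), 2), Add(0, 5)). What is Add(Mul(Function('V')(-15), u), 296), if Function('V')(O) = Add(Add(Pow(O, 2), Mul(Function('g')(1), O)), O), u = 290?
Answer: 139496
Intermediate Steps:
Function('g')(q) = Add(2, Mul(-20, Pow(q, 2))) (Function('g')(q) = Add(2, Mul(-1, Mul(Pow(Add(q, q), 2), Add(0, 5)))) = Add(2, Mul(-1, Mul(Pow(Mul(2, q), 2), 5))) = Add(2, Mul(-1, Mul(Mul(4, Pow(q, 2)), 5))) = Add(2, Mul(-1, Mul(20, Pow(q, 2)))) = Add(2, Mul(-20, Pow(q, 2))))
Function('V')(O) = Add(Pow(O, 2), Mul(-17, O)) (Function('V')(O) = Add(Add(Pow(O, 2), Mul(Add(2, Mul(-20, Pow(1, 2))), O)), O) = Add(Add(Pow(O, 2), Mul(Add(2, Mul(-20, 1)), O)), O) = Add(Add(Pow(O, 2), Mul(Add(2, -20), O)), O) = Add(Add(Pow(O, 2), Mul(-18, O)), O) = Add(Pow(O, 2), Mul(-17, O)))
Add(Mul(Function('V')(-15), u), 296) = Add(Mul(Mul(-15, Add(-17, -15)), 290), 296) = Add(Mul(Mul(-15, -32), 290), 296) = Add(Mul(480, 290), 296) = Add(139200, 296) = 139496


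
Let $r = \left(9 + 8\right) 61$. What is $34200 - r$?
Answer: $33163$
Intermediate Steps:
$r = 1037$ ($r = 17 \cdot 61 = 1037$)
$34200 - r = 34200 - 1037 = 33163$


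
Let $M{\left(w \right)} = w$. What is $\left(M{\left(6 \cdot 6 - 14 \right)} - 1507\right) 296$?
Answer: $-439560$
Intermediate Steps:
$\left(M{\left(6 \cdot 6 - 14 \right)} - 1507\right) 296 = \left(\left(6 \cdot 6 - 14\right) - 1507\right) 296 = \left(\left(36 - 14\right) - 1507\right) 296 = \left(22 - 1507\right) 296 = \left(-1485\right) 296 = -439560$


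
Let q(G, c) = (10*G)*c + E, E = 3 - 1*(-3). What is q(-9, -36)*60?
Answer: 194760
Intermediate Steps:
E = 6 (E = 3 + 3 = 6)
q(G, c) = 6 + 10*G*c (q(G, c) = (10*G)*c + 6 = 10*G*c + 6 = 6 + 10*G*c)
q(-9, -36)*60 = (6 + 10*(-9)*(-36))*60 = (6 + 3240)*60 = 3246*60 = 194760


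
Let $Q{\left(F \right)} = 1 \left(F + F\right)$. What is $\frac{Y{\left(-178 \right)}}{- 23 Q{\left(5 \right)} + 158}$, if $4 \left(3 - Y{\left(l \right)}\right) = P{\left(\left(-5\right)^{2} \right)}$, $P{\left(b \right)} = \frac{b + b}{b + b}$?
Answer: $- \frac{11}{288} \approx -0.038194$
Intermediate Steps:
$Q{\left(F \right)} = 2 F$ ($Q{\left(F \right)} = 1 \cdot 2 F = 2 F$)
$P{\left(b \right)} = 1$ ($P{\left(b \right)} = \frac{2 b}{2 b} = 2 b \frac{1}{2 b} = 1$)
$Y{\left(l \right)} = \frac{11}{4}$ ($Y{\left(l \right)} = 3 - \frac{1}{4} = \frac{11}{4}$)
$\frac{Y{\left(-178 \right)}}{- 23 Q{\left(5 \right)} + 158} = \frac{11}{4 \left(- 23 \cdot 2 \cdot 5 + 158\right)} = \frac{11}{4 \left(\left(-23\right) 10 + 158\right)} = \frac{11}{4 \left(-230 + 158\right)} = \frac{11}{4 \left(-72\right)} = \frac{11}{4} \left(- \frac{1}{72}\right) = - \frac{11}{288}$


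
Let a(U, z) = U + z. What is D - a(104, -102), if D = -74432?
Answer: -74434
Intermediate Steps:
D - a(104, -102) = -74432 - (104 - 102) = -74432 - 1*2 = -74432 - 2 = -74434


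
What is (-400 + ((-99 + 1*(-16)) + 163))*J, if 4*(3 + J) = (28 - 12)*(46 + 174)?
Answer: -308704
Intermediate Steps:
J = 877 (J = -3 + ((28 - 12)*(46 + 174))/4 = -3 + (16*220)/4 = -3 + (¼)*3520 = -3 + 880 = 877)
(-400 + ((-99 + 1*(-16)) + 163))*J = (-400 + ((-99 + 1*(-16)) + 163))*877 = (-400 + ((-99 - 16) + 163))*877 = (-400 + (-115 + 163))*877 = (-400 + 48)*877 = -352*877 = -308704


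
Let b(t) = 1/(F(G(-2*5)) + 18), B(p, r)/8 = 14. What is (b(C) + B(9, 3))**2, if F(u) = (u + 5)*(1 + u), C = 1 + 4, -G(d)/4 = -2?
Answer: 228644641/18225 ≈ 12546.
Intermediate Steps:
G(d) = 8 (G(d) = -4*(-2) = 8)
B(p, r) = 112 (B(p, r) = 8*14 = 112)
C = 5
F(u) = (1 + u)*(5 + u) (F(u) = (5 + u)*(1 + u) = (1 + u)*(5 + u))
b(t) = 1/135 (b(t) = 1/((5 + 8**2 + 6*8) + 18) = 1/((5 + 64 + 48) + 18) = 1/(117 + 18) = 1/135)
(b(C) + B(9, 3))**2 = (1/135 + 112)**2 = (15121/135)**2 = 228644641/18225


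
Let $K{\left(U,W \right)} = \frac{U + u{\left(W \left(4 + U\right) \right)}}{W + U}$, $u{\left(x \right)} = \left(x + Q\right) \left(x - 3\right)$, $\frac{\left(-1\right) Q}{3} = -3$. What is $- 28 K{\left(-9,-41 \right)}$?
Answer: $\frac{605066}{25} \approx 24203.0$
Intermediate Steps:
$Q = 9$ ($Q = \left(-3\right) \left(-3\right) = 9$)
$u{\left(x \right)} = \left(-3 + x\right) \left(9 + x\right)$ ($u{\left(x \right)} = \left(x + 9\right) \left(x - 3\right) = \left(9 + x\right) \left(-3 + x\right) = \left(-3 + x\right) \left(9 + x\right)$)
$K{\left(U,W \right)} = \frac{-27 + U + W^{2} \left(4 + U\right)^{2} + 6 W \left(4 + U\right)}{U + W}$ ($K{\left(U,W \right)} = \frac{U + \left(-27 + \left(W \left(4 + U\right)\right)^{2} + 6 W \left(4 + U\right)\right)}{W + U} = \frac{U + \left(-27 + W^{2} \left(4 + U\right)^{2} + 6 W \left(4 + U\right)\right)}{U + W} = \frac{-27 + U + W^{2} \left(4 + U\right)^{2} + 6 W \left(4 + U\right)}{U + W}$)
$- 28 K{\left(-9,-41 \right)} = - 28 \frac{-27 - 9 + \left(-41\right)^{2} \left(4 - 9\right)^{2} + 6 \left(-41\right) \left(4 - 9\right)}{-9 - 41} = - 28 \frac{-27 - 9 + 1681 \left(-5\right)^{2} + 6 \left(-41\right) \left(-5\right)}{-50} = - 28 \left(- \frac{-27 - 9 + 1681 \cdot 25 + 1230}{50}\right) = - 28 \left(- \frac{-27 - 9 + 42025 + 1230}{50}\right) = - 28 \left(\left(- \frac{1}{50}\right) 43219\right) = \left(-28\right) \left(- \frac{43219}{50}\right) = \frac{605066}{25}$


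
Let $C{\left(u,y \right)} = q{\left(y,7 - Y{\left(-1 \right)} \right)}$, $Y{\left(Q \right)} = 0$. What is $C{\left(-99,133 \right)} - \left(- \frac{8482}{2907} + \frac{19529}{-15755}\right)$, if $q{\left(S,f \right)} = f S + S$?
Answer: $\frac{48921375953}{45799785} \approx 1068.2$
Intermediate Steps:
$q{\left(S,f \right)} = S + S f$ ($q{\left(S,f \right)} = S f + S = S + S f$)
$C{\left(u,y \right)} = 8 y$ ($C{\left(u,y \right)} = y \left(1 + \left(7 - 0\right)\right) = y \left(1 + \left(7 + 0\right)\right) = y \left(1 + 7\right) = y 8 = 8 y$)
$C{\left(-99,133 \right)} - \left(- \frac{8482}{2907} + \frac{19529}{-15755}\right) = 8 \cdot 133 - \left(- \frac{8482}{2907} + \frac{19529}{-15755}\right) = 1064 - \left(\left(-8482\right) \frac{1}{2907} + 19529 \left(- \frac{1}{15755}\right)\right) = 1064 - \left(- \frac{8482}{2907} - \frac{19529}{15755}\right) = 1064 - - \frac{190404713}{45799785} = 1064 + \frac{190404713}{45799785} = \frac{48921375953}{45799785}$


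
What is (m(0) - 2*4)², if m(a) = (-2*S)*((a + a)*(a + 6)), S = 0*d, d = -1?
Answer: 64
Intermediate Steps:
S = 0 (S = 0*(-1) = 0)
m(a) = 0 (m(a) = (-2*0)*((a + a)*(a + 6)) = 0*((2*a)*(6 + a)) = 0*(2*a*(6 + a)) = 0)
(m(0) - 2*4)² = (0 - 2*4)² = (0 - 8)² = (-8)² = 64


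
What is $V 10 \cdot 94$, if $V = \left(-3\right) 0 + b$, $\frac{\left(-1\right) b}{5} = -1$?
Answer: $4700$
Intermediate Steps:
$b = 5$ ($b = \left(-5\right) \left(-1\right) = 5$)
$V = 5$ ($V = \left(-3\right) 0 + 5 = 0 + 5 = 5$)
$V 10 \cdot 94 = 5 \cdot 10 \cdot 94 = 50 \cdot 94 = 4700$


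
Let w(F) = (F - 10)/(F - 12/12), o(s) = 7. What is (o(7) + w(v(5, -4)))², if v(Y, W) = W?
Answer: 2401/25 ≈ 96.040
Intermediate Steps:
w(F) = (-10 + F)/(-1 + F) (w(F) = (-10 + F)/(F - 12*1/12) = (-10 + F)/(F - 1) = (-10 + F)/(-1 + F))
(o(7) + w(v(5, -4)))² = (7 + (-10 - 4)/(-1 - 4))² = (7 - 14/(-5))² = (7 - ⅕*(-14))² = (7 + 14/5)² = (49/5)² = 2401/25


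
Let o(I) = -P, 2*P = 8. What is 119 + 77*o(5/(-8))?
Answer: -189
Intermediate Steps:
P = 4 (P = (½)*8 = 4)
o(I) = -4 (o(I) = -1*4 = -4)
119 + 77*o(5/(-8)) = 119 + 77*(-4) = 119 - 308 = -189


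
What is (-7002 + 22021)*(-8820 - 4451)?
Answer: -199317149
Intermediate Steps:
(-7002 + 22021)*(-8820 - 4451) = 15019*(-13271) = -199317149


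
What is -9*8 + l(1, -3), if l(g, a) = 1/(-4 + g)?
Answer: -217/3 ≈ -72.333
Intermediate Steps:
-9*8 + l(1, -3) = -9*8 + 1/(-4 + 1) = -72 + 1/(-3) = -72 - 1/3 = -217/3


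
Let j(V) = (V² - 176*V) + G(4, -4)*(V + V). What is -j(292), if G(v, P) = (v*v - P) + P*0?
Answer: -45552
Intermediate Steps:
G(v, P) = v² - P (G(v, P) = (v² - P) + 0 = v² - P)
j(V) = V² - 136*V (j(V) = (V² - 176*V) + (4² - 1*(-4))*(V + V) = (V² - 176*V) + (16 + 4)*(2*V) = (V² - 176*V) + 20*(2*V) = (V² - 176*V) + 40*V = V² - 136*V)
-j(292) = -292*(-136 + 292) = -292*156 = -1*45552 = -45552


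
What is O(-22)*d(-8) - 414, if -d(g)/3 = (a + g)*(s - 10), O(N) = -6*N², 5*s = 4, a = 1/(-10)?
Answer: 16220106/25 ≈ 6.4880e+5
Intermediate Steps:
a = -⅒ ≈ -0.10000
s = ⅘ (s = (⅕)*4 = ⅘ ≈ 0.80000)
d(g) = -69/25 + 138*g/5 (d(g) = -3*(-⅒ + g)*(⅘ - 10) = -3*(-⅒ + g)*(-46)/5 = -3*(23/25 - 46*g/5) = -69/25 + 138*g/5)
O(-22)*d(-8) - 414 = (-6*(-22)²)*(-69/25 + (138/5)*(-8)) - 414 = (-6*484)*(-69/25 - 1104/5) - 414 = -2904*(-5589/25) - 414 = 16230456/25 - 414 = 16220106/25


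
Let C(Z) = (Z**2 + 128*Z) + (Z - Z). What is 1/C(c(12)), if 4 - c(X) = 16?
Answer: -1/1392 ≈ -0.00071839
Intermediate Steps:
c(X) = -12 (c(X) = 4 - 1*16 = 4 - 16 = -12)
C(Z) = Z**2 + 128*Z (C(Z) = (Z**2 + 128*Z) + 0 = Z**2 + 128*Z)
1/C(c(12)) = 1/(-12*(128 - 12)) = 1/(-12*116) = 1/(-1392) = -1/1392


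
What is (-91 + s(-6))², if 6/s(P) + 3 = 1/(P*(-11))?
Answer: 335732329/38809 ≈ 8650.9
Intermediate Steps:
s(P) = 6/(-3 - 1/(11*P)) (s(P) = 6/(-3 + 1/(P*(-11))) = 6/(-3 - 1/11/P) = 6/(-3 - 1/(11*P)))
(-91 + s(-6))² = (-91 - 66*(-6)/(1 + 33*(-6)))² = (-91 - 66*(-6)/(1 - 198))² = (-91 - 66*(-6)/(-197))² = (-91 - 66*(-6)*(-1/197))² = (-91 - 396/197)² = (-18323/197)² = 335732329/38809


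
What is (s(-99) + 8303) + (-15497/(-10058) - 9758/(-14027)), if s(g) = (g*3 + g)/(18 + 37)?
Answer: 5853582846029/705417830 ≈ 8298.0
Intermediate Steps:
s(g) = 4*g/55 (s(g) = (3*g + g)/55 = (4*g)*(1/55) = 4*g/55)
(s(-99) + 8303) + (-15497/(-10058) - 9758/(-14027)) = ((4/55)*(-99) + 8303) + (-15497/(-10058) - 9758/(-14027)) = (-36/5 + 8303) + (-15497*(-1/10058) - 9758*(-1/14027)) = 41479/5 + (15497/10058 + 9758/14027) = 41479/5 + 315522383/141083566 = 5853582846029/705417830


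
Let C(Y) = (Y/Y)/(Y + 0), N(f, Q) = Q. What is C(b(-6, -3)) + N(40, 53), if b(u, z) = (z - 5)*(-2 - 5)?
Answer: 2969/56 ≈ 53.018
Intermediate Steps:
b(u, z) = 35 - 7*z (b(u, z) = (-5 + z)*(-7) = 35 - 7*z)
C(Y) = 1/Y
C(b(-6, -3)) + N(40, 53) = 1/(35 - 7*(-3)) + 53 = 1/(35 + 21) + 53 = 1/56 + 53 = 2969/56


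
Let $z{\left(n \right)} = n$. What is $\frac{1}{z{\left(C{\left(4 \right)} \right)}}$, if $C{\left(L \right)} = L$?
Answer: $\frac{1}{4} \approx 0.25$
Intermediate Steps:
$\frac{1}{z{\left(C{\left(4 \right)} \right)}} = \frac{1}{4}$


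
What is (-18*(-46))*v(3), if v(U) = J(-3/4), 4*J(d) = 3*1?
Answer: 621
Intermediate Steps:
J(d) = 3/4 (J(d) = (3*1)/4 = (1/4)*3 = 3/4)
v(U) = 3/4
(-18*(-46))*v(3) = -18*(-46)*(3/4) = 828*(3/4) = 621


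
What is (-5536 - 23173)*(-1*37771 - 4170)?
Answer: 1204084169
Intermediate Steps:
(-5536 - 23173)*(-1*37771 - 4170) = -28709*(-37771 - 4170) = -28709*(-41941) = 1204084169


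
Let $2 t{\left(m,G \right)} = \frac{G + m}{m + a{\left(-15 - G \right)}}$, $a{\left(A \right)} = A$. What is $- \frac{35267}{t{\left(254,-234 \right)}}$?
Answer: $- \frac{16681291}{10} \approx -1.6681 \cdot 10^{6}$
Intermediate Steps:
$t{\left(m,G \right)} = \frac{G + m}{2 \left(-15 + m - G\right)}$ ($t{\left(m,G \right)} = \frac{\left(G + m\right) \frac{1}{m - \left(15 + G\right)}}{2} = \frac{\left(G + m\right) \frac{1}{-15 + m - G}}{2} = \frac{\frac{1}{-15 + m - G} \left(G + m\right)}{2} = \frac{G + m}{2 \left(-15 + m - G\right)}$)
$- \frac{35267}{t{\left(254,-234 \right)}} = - \frac{35267}{\frac{1}{2} \frac{1}{-15 + 254 - -234} \left(-234 + 254\right)} = - \frac{35267}{\frac{1}{2} \frac{1}{-15 + 254 + 234} \cdot 20} = - \frac{35267}{\frac{1}{2} \cdot \frac{1}{473} \cdot 20} = - \frac{35267}{\frac{10}{473}} = \left(-35267\right) \frac{473}{10} = - \frac{16681291}{10}$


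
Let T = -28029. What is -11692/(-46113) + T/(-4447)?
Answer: 1344495601/205064511 ≈ 6.5564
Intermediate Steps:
-11692/(-46113) + T/(-4447) = -11692/(-46113) - 28029/(-4447) = -11692*(-1/46113) - 28029*(-1/4447) = 11692/46113 + 28029/4447 = 1344495601/205064511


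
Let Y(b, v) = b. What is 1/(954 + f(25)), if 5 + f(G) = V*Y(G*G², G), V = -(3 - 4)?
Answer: 1/16574 ≈ 6.0335e-5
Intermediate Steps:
V = 1 (V = -1*(-1) = 1)
f(G) = -5 + G³ (f(G) = -5 + 1*(G*G²) = -5 + 1*G³ = -5 + G³)
1/(954 + f(25)) = 1/(954 + (-5 + 25³)) = 1/(954 + (-5 + 15625)) = 1/(954 + 15620) = 1/16574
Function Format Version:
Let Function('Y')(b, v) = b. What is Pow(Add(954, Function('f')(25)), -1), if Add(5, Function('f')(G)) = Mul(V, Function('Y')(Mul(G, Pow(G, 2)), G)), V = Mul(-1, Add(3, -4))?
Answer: Rational(1, 16574) ≈ 6.0335e-5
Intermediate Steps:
V = 1 (V = Mul(-1, -1) = 1)
Function('f')(G) = Add(-5, Pow(G, 3)) (Function('f')(G) = Add(-5, Mul(1, Mul(G, Pow(G, 2)))) = Add(-5, Mul(1, Pow(G, 3))) = Add(-5, Pow(G, 3)))
Pow(Add(954, Function('f')(25)), -1) = Pow(Add(954, Add(-5, Pow(25, 3))), -1) = Pow(Add(954, Add(-5, 15625)), -1) = Pow(Add(954, 15620), -1) = Pow(16574, -1) = Rational(1, 16574)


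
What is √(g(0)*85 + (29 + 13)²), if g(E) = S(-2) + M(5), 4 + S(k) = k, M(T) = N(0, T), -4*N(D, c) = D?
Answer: √1254 ≈ 35.412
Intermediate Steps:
N(D, c) = -D/4
M(T) = 0 (M(T) = -¼*0 = 0)
S(k) = -4 + k
g(E) = -6 (g(E) = (-4 - 2) + 0 = -6 + 0 = -6)
√(g(0)*85 + (29 + 13)²) = √(-6*85 + (29 + 13)²) = √(-510 + 42²) = √(-510 + 1764) = √1254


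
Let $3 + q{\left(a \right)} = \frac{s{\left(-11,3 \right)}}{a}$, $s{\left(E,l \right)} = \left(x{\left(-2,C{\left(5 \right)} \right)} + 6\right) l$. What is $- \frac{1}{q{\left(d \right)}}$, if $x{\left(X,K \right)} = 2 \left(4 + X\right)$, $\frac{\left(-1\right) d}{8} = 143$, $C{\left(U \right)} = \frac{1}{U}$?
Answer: $\frac{572}{1731} \approx 0.33044$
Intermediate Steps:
$d = -1144$ ($d = \left(-8\right) 143 = -1144$)
$x{\left(X,K \right)} = 8 + 2 X$
$s{\left(E,l \right)} = 10 l$ ($s{\left(E,l \right)} = \left(\left(8 + 2 \left(-2\right)\right) + 6\right) l = \left(\left(8 - 4\right) + 6\right) l = \left(4 + 6\right) l = 10 l$)
$q{\left(a \right)} = -3 + \frac{30}{a}$ ($q{\left(a \right)} = -3 + \frac{10 \cdot 3}{a} = -3 + \frac{30}{a}$)
$- \frac{1}{q{\left(d \right)}} = - \frac{1}{-3 + \frac{30}{-1144}} = - \frac{1}{-3 + 30 \left(- \frac{1}{1144}\right)} = - \frac{1}{-3 - \frac{15}{572}} = - \frac{1}{- \frac{1731}{572}} = \left(-1\right) \left(- \frac{572}{1731}\right) = \frac{572}{1731}$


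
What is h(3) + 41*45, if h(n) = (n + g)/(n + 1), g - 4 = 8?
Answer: 7395/4 ≈ 1848.8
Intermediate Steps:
g = 12 (g = 4 + 8 = 12)
h(n) = (12 + n)/(1 + n) (h(n) = (n + 12)/(n + 1) = (12 + n)/(1 + n))
h(3) + 41*45 = (12 + 3)/(1 + 3) + 41*45 = 15/4 + 1845 = 7395/4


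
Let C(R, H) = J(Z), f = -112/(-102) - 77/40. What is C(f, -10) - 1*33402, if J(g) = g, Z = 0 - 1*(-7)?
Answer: -33395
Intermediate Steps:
f = -1687/2040 (f = -112*(-1/102) - 77*1/40 = 56/51 - 77/40 = -1687/2040 ≈ -0.82696)
Z = 7 (Z = 0 + 7 = 7)
C(R, H) = 7
C(f, -10) - 1*33402 = 7 - 1*33402 = 7 - 33402 = -33395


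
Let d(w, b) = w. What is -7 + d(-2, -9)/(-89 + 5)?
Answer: -293/42 ≈ -6.9762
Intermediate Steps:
-7 + d(-2, -9)/(-89 + 5) = -7 - 2/(-89 + 5) = -7 - 2/(-84) = -7 - 1/84*(-2) = -7 + 1/42 = -293/42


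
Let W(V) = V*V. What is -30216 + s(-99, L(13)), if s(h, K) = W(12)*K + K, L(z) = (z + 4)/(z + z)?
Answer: -783151/26 ≈ -30121.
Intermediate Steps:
W(V) = V**2
L(z) = (4 + z)/(2*z) (L(z) = (4 + z)/((2*z)) = (4 + z)*(1/(2*z)) = (4 + z)/(2*z))
s(h, K) = 145*K (s(h, K) = 12**2*K + K = 144*K + K = 145*K)
-30216 + s(-99, L(13)) = -30216 + 145*((1/2)*(4 + 13)/13) = -30216 + 145*((1/2)*(1/13)*17) = -30216 + 145*(17/26) = -30216 + 2465/26 = -783151/26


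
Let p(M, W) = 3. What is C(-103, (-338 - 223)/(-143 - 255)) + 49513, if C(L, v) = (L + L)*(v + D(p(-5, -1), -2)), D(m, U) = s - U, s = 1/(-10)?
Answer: 48587077/995 ≈ 48831.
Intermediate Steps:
s = -⅒ ≈ -0.10000
D(m, U) = -⅒ - U
C(L, v) = 2*L*(19/10 + v) (C(L, v) = (L + L)*(v + (-⅒ - 1*(-2))) = (2*L)*(v + (-⅒ + 2)) = (2*L)*(v + 19/10) = (2*L)*(19/10 + v) = 2*L*(19/10 + v))
C(-103, (-338 - 223)/(-143 - 255)) + 49513 = (⅕)*(-103)*(19 + 10*((-338 - 223)/(-143 - 255))) + 49513 = (⅕)*(-103)*(19 + 10*(-561/(-398))) + 49513 = (⅕)*(-103)*(19 + 10*(-561*(-1/398))) + 49513 = (⅕)*(-103)*(19 + 10*(561/398)) + 49513 = (⅕)*(-103)*(19 + 2805/199) + 49513 = (⅕)*(-103)*(6586/199) + 49513 = -678358/995 + 49513 = 48587077/995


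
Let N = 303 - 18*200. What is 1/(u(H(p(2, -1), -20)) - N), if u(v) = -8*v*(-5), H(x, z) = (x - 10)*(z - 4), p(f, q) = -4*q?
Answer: 1/9057 ≈ 0.00011041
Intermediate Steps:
H(x, z) = (-10 + x)*(-4 + z)
u(v) = 40*v
N = -3297 (N = 303 - 3600 = -3297)
1/(u(H(p(2, -1), -20)) - N) = 1/(40*(40 - 10*(-20) - (-16)*(-1) - 4*(-1)*(-20)) - 1*(-3297)) = 1/(40*(40 + 200 - 4*4 + 4*(-20)) + 3297) = 1/(40*(40 + 200 - 16 - 80) + 3297) = 1/(40*144 + 3297) = 1/(5760 + 3297) = 1/9057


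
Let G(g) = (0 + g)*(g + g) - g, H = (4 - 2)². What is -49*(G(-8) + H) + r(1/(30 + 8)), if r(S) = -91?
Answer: -6951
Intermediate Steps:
H = 4 (H = 2² = 4)
G(g) = -g + 2*g² (G(g) = g*(2*g) - g = 2*g² - g = -g + 2*g²)
-49*(G(-8) + H) + r(1/(30 + 8)) = -49*(-8*(-1 + 2*(-8)) + 4) - 91 = -49*(-8*(-1 - 16) + 4) - 91 = -49*(-8*(-17) + 4) - 91 = -49*(136 + 4) - 91 = -49*140 - 91 = -6860 - 91 = -6951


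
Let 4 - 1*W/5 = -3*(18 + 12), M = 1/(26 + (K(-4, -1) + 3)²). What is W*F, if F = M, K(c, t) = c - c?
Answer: 94/7 ≈ 13.429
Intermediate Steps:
K(c, t) = 0
M = 1/35 (M = 1/(26 + (0 + 3)²) = 1/(26 + 3²) = 1/(26 + 9) = 1/35 ≈ 0.028571)
F = 1/35 ≈ 0.028571
W = 470 (W = 20 - (-15)*(18 + 12) = 20 - (-15)*30 = 20 - 5*(-90) = 20 + 450 = 470)
W*F = 470*(1/35) = 94/7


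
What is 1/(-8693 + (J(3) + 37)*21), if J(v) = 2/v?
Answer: -1/7902 ≈ -0.00012655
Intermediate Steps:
1/(-8693 + (J(3) + 37)*21) = 1/(-8693 + (2/3 + 37)*21) = 1/(-8693 + (2*(⅓) + 37)*21) = 1/(-8693 + (⅔ + 37)*21) = 1/(-8693 + (113/3)*21) = 1/(-8693 + 791) = 1/(-7902) = -1/7902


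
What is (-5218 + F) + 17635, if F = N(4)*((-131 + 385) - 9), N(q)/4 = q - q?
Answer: 12417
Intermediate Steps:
N(q) = 0 (N(q) = 4*(q - q) = 4*0 = 0)
F = 0 (F = 0*((-131 + 385) - 9) = 0*(254 - 9) = 0*245 = 0)
(-5218 + F) + 17635 = (-5218 + 0) + 17635 = -5218 + 17635 = 12417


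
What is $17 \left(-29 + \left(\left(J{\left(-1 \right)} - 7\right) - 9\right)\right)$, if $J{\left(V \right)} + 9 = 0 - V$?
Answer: $-901$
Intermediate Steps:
$J{\left(V \right)} = -9 - V$ ($J{\left(V \right)} = -9 + \left(0 - V\right) = -9 - V$)
$17 \left(-29 + \left(\left(J{\left(-1 \right)} - 7\right) - 9\right)\right) = 17 \left(-29 - 24\right) = 17 \left(-53\right) = -901$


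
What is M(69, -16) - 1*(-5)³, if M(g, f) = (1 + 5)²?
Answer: 161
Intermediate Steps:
M(g, f) = 36 (M(g, f) = 6² = 36)
M(69, -16) - 1*(-5)³ = 36 - 1*(-5)³ = 36 - 1*(-125) = 36 + 125 = 161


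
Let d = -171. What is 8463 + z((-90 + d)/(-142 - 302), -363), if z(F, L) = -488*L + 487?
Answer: 186094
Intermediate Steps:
z(F, L) = 487 - 488*L
8463 + z((-90 + d)/(-142 - 302), -363) = 8463 + (487 - 488*(-363)) = 8463 + (487 + 177144) = 8463 + 177631 = 186094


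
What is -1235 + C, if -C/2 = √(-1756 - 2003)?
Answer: -1235 - 2*I*√3759 ≈ -1235.0 - 122.62*I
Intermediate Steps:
C = -2*I*√3759 (C = -2*√(-1756 - 2003) = -2*I*√3759 ≈ -122.62*I)
-1235 + C = -1235 - 2*I*√3759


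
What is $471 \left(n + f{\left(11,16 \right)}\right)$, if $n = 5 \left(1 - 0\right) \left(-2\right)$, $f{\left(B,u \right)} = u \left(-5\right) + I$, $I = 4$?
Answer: $-40506$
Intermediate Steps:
$f{\left(B,u \right)} = 4 - 5 u$ ($f{\left(B,u \right)} = u \left(-5\right) + 4 = - 5 u + 4 = 4 - 5 u$)
$n = -10$ ($n = 5 \left(1 + 0\right) \left(-2\right) = 5 \cdot 1 \left(-2\right) = 5 \left(-2\right) = -10$)
$471 \left(n + f{\left(11,16 \right)}\right) = 471 \left(-10 + \left(4 - 80\right)\right) = 471 \left(-10 - 76\right) = 471 \left(-86\right) = -40506$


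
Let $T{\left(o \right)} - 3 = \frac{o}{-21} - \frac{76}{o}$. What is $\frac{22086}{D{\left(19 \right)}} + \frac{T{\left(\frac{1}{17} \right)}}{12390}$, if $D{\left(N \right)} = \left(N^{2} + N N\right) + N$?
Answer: $\frac{16225078141}{546268905} \approx 29.702$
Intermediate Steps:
$T{\left(o \right)} = 3 - \frac{76}{o} - \frac{o}{21}$ ($T{\left(o \right)} = 3 + \left(\frac{o}{-21} - \frac{76}{o}\right) = 3 + \left(o \left(- \frac{1}{21}\right) - \frac{76}{o}\right) = 3 - \left(\frac{76}{o} + \frac{o}{21}\right) = 3 - \frac{76}{o} - \frac{o}{21}$)
$D{\left(N \right)} = N + 2 N^{2}$ ($D{\left(N \right)} = \left(N^{2} + N^{2}\right) + N = 2 N^{2} + N = N + 2 N^{2}$)
$\frac{22086}{D{\left(19 \right)}} + \frac{T{\left(\frac{1}{17} \right)}}{12390} = \frac{22086}{19 \left(1 + 2 \cdot 19\right)} + \frac{3 - \frac{76}{\frac{1}{17}} - \frac{1}{21 \cdot 17}}{12390} = \frac{22086}{19 \left(1 + 38\right)} + \left(3 - 76 \frac{1}{\frac{1}{17}} - \frac{1}{357}\right) \frac{1}{12390} = \frac{22086}{19 \cdot 39} + \left(3 - 1292 - \frac{1}{357}\right) \frac{1}{12390} = \frac{22086}{741} + \left(3 - 1292 - \frac{1}{357}\right) \frac{1}{12390} = 22086 \cdot \frac{1}{741} - \frac{230087}{2211615} = \frac{7362}{247} - \frac{230087}{2211615} = \frac{16225078141}{546268905}$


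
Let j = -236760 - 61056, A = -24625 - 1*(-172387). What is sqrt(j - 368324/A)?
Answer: I*sqrt(180623678228122)/24627 ≈ 545.73*I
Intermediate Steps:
A = 147762 (A = -24625 + 172387 = 147762)
j = -297816
sqrt(j - 368324/A) = sqrt(-297816 - 368324/147762) = sqrt(-297816 - 368324*1/147762) = sqrt(-297816 - 184162/73881) = sqrt(-22003128058/73881) = I*sqrt(180623678228122)/24627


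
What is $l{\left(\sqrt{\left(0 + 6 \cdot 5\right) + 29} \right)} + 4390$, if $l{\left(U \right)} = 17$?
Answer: $4407$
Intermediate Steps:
$l{\left(\sqrt{\left(0 + 6 \cdot 5\right) + 29} \right)} + 4390 = 17 + 4390 = 4407$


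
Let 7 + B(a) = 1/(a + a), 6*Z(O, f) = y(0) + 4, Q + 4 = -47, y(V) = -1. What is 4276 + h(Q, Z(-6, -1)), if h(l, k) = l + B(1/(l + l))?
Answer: 4167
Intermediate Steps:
Q = -51 (Q = -4 - 47 = -51)
Z(O, f) = ½ (Z(O, f) = (-1 + 4)/6 = (⅙)*3 = ½)
B(a) = -7 + 1/(2*a) (B(a) = -7 + 1/(a + a) = -7 + 1/(2*a))
h(l, k) = -7 + 2*l (h(l, k) = l + (-7 + 1/(2*(1/(l + l)))) = l + (-7 + 1/(2*(1/(2*l)))) = l + (-7 + 1/(2*((1/(2*l))))) = l + (-7 + (2*l)/2) = l + (-7 + l) = -7 + 2*l)
4276 + h(Q, Z(-6, -1)) = 4276 + (-7 + 2*(-51)) = 4276 + (-7 - 102) = 4276 - 109 = 4167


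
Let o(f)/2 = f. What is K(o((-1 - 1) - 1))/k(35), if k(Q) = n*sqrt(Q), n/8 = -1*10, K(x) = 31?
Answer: -31*sqrt(35)/2800 ≈ -0.065499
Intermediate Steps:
o(f) = 2*f
n = -80 (n = 8*(-1*10) = 8*(-10) = -80)
k(Q) = -80*sqrt(Q)
K(o((-1 - 1) - 1))/k(35) = 31/((-80*sqrt(35))) = 31*(-sqrt(35)/2800) = -31*sqrt(35)/2800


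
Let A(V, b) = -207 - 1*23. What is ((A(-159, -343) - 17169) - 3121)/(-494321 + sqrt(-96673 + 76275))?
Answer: 10143466920/244353271439 + 20520*I*sqrt(20398)/244353271439 ≈ 0.041511 + 1.1994e-5*I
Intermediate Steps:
A(V, b) = -230 (A(V, b) = -207 - 23 = -230)
((A(-159, -343) - 17169) - 3121)/(-494321 + sqrt(-96673 + 76275)) = ((-230 - 17169) - 3121)/(-494321 + sqrt(-96673 + 76275)) = (-17399 - 3121)/(-494321 + sqrt(-20398)) = -20520/(-494321 + I*sqrt(20398))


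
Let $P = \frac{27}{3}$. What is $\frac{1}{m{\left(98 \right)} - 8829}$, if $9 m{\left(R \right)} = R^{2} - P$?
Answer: $- \frac{9}{69866} \approx -0.00012882$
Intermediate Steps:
$P = 9$ ($P = 27 \cdot \frac{1}{3} = 9$)
$m{\left(R \right)} = -1 + \frac{R^{2}}{9}$ ($m{\left(R \right)} = \frac{R^{2} - 9}{9} = \frac{-9 + R^{2}}{9} = -1 + \frac{R^{2}}{9}$)
$\frac{1}{m{\left(98 \right)} - 8829} = \frac{1}{\left(-1 + \frac{98^{2}}{9}\right) - 8829} = \frac{1}{\left(-1 + \frac{1}{9} \cdot 9604\right) - 8829} = \frac{1}{\left(-1 + \frac{9604}{9}\right) - 8829} = \frac{1}{\frac{9595}{9} - 8829} = \frac{1}{- \frac{69866}{9}} = - \frac{9}{69866}$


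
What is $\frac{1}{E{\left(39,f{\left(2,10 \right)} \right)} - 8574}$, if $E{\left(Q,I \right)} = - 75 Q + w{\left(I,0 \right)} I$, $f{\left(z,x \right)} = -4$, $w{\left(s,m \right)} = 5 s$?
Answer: $- \frac{1}{11419} \approx -8.7573 \cdot 10^{-5}$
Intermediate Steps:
$E{\left(Q,I \right)} = - 75 Q + 5 I^{2}$ ($E{\left(Q,I \right)} = - 75 Q + 5 I I = - 75 Q + 5 I^{2}$)
$\frac{1}{E{\left(39,f{\left(2,10 \right)} \right)} - 8574} = \frac{1}{\left(\left(-75\right) 39 + 5 \left(-4\right)^{2}\right) - 8574} = \frac{1}{\left(-2925 + 5 \cdot 16\right) - 8574} = \frac{1}{\left(-2925 + 80\right) - 8574} = \frac{1}{-2845 - 8574} = \frac{1}{-11419} = - \frac{1}{11419}$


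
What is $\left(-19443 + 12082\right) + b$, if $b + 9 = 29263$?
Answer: $21893$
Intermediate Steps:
$b = 29254$ ($b = -9 + 29263 = 29254$)
$\left(-19443 + 12082\right) + b = \left(-19443 + 12082\right) + 29254 = -7361 + 29254 = 21893$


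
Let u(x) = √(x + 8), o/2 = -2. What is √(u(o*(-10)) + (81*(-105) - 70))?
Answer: √(-8575 + 4*√3) ≈ 92.564*I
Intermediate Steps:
o = -4 (o = 2*(-2) = -4)
u(x) = √(8 + x)
√(u(o*(-10)) + (81*(-105) - 70)) = √(√(8 - 4*(-10)) + (81*(-105) - 70)) = √(√(8 + 40) + (-8505 - 70)) = √(√48 - 8575) = √(4*√3 - 8575) = √(-8575 + 4*√3)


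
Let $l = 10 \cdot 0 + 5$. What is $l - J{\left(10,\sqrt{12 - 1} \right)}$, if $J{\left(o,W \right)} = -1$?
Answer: $6$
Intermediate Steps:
$l = 5$ ($l = 0 + 5 = 5$)
$l - J{\left(10,\sqrt{12 - 1} \right)} = 5 - -1 = 5 + 1 = 6$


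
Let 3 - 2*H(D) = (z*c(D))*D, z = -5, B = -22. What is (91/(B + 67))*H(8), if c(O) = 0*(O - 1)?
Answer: 91/30 ≈ 3.0333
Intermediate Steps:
c(O) = 0 (c(O) = 0*(-1 + O) = 0)
H(D) = 3/2 (H(D) = 3/2 - (-5*0)*D/2 = 3/2 - 0*D = 3/2 - 1/2*0 = 3/2 + 0 = 3/2)
(91/(B + 67))*H(8) = (91/(-22 + 67))*(3/2) = (91/45)*(3/2) = 91/30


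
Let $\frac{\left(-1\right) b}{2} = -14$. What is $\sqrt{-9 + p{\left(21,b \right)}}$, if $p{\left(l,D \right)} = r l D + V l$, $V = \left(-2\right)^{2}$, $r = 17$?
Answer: $3 \sqrt{1119} \approx 100.35$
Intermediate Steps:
$V = 4$
$b = 28$ ($b = \left(-2\right) \left(-14\right) = 28$)
$p{\left(l,D \right)} = 4 l + 17 D l$ ($p{\left(l,D \right)} = 17 l D + 4 l = 17 D l + 4 l = 4 l + 17 D l$)
$\sqrt{-9 + p{\left(21,b \right)}} = \sqrt{-9 + 21 \left(4 + 17 \cdot 28\right)} = \sqrt{-9 + 21 \left(4 + 476\right)} = \sqrt{-9 + 21 \cdot 480} = \sqrt{-9 + 10080} = \sqrt{10071} = 3 \sqrt{1119}$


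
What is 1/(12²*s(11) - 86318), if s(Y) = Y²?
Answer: -1/68894 ≈ -1.4515e-5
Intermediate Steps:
1/(12²*s(11) - 86318) = 1/(12²*11² - 86318) = 1/(144*121 - 86318) = 1/(17424 - 86318) = 1/(-68894) = -1/68894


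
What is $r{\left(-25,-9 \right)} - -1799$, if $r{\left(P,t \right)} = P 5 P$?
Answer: $4924$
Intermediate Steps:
$r{\left(P,t \right)} = 5 P^{2}$ ($r{\left(P,t \right)} = 5 P P = 5 P^{2}$)
$r{\left(-25,-9 \right)} - -1799 = 5 \left(-25\right)^{2} - -1799 = 5 \cdot 625 + 1799 = 3125 + 1799 = 4924$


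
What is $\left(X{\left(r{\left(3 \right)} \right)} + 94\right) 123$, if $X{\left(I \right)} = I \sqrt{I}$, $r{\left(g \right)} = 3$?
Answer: $11562 + 369 \sqrt{3} \approx 12201.0$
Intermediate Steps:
$X{\left(I \right)} = I^{\frac{3}{2}}$
$\left(X{\left(r{\left(3 \right)} \right)} + 94\right) 123 = \left(3^{\frac{3}{2}} + 94\right) 123 = \left(3 \sqrt{3} + 94\right) 123 = \left(94 + 3 \sqrt{3}\right) 123 = 11562 + 369 \sqrt{3}$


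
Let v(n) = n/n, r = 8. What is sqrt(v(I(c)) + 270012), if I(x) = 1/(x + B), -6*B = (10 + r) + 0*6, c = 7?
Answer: sqrt(270013) ≈ 519.63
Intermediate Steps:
B = -3 (B = -((10 + 8) + 0*6)/6 = -(18 + 0)/6 = -1/6*18 = -3)
I(x) = 1/(-3 + x) (I(x) = 1/(x - 3) = 1/(-3 + x))
v(n) = 1
sqrt(v(I(c)) + 270012) = sqrt(1 + 270012) = sqrt(270013)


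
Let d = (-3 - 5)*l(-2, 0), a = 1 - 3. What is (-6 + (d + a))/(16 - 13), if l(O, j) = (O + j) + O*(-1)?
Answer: -8/3 ≈ -2.6667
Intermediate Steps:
a = -2
l(O, j) = j (l(O, j) = (O + j) - O = j)
d = 0 (d = (-3 - 5)*0 = -8*0 = 0)
(-6 + (d + a))/(16 - 13) = (-6 + (0 - 2))/(16 - 13) = (-6 - 2)/3 = -8*⅓ = -8/3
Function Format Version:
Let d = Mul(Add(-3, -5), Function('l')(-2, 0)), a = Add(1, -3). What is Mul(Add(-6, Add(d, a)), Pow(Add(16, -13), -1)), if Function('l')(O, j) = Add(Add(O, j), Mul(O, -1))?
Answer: Rational(-8, 3) ≈ -2.6667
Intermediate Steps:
a = -2
Function('l')(O, j) = j (Function('l')(O, j) = Add(Add(O, j), Mul(-1, O)) = j)
d = 0 (d = Mul(Add(-3, -5), 0) = Mul(-8, 0) = 0)
Mul(Add(-6, Add(d, a)), Pow(Add(16, -13), -1)) = Mul(Add(-6, Add(0, -2)), Pow(Add(16, -13), -1)) = Mul(Add(-6, -2), Pow(3, -1)) = Mul(-8, Rational(1, 3)) = Rational(-8, 3)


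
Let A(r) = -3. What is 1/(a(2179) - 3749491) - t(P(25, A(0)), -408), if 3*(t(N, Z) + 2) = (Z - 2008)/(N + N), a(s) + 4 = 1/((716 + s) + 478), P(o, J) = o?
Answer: 17174689075997/948528497550 ≈ 18.107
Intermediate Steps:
a(s) = -4 + 1/(1194 + s) (a(s) = -4 + 1/((716 + s) + 478) = -4 + 1/(1194 + s))
t(N, Z) = -2 + (-2008 + Z)/(6*N) (t(N, Z) = -2 + ((Z - 2008)/(N + N))/3 = -2 + ((-2008 + Z)/((2*N)))/3 = -2 + ((-2008 + Z)*(1/(2*N)))/3 = -2 + ((-2008 + Z)/(2*N))/3 = -2 + (-2008 + Z)/(6*N))
1/(a(2179) - 3749491) - t(P(25, A(0)), -408) = 1/((-4775 - 4*2179)/(1194 + 2179) - 3749491) - (-2008 - 408 - 12*25)/(6*25) = 1/((-4775 - 8716)/3373 - 3749491) - (-2008 - 408 - 300)/(6*25) = 1/((1/3373)*(-13491) - 3749491) - (-2716)/(6*25) = 1/(-13491/3373 - 3749491) - 1*(-1358/75) = 1/(-12647046634/3373) + 1358/75 = -3373/12647046634 + 1358/75 = 17174689075997/948528497550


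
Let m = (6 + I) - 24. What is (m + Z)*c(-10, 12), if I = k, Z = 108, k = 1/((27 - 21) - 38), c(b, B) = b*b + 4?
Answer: 37427/4 ≈ 9356.8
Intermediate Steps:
c(b, B) = 4 + b² (c(b, B) = b² + 4 = 4 + b²)
k = -1/32 (k = 1/(6 - 38) = 1/(-32) = -1/32 ≈ -0.031250)
I = -1/32 ≈ -0.031250
m = -577/32 (m = (6 - 1/32) - 24 = 191/32 - 24 = -577/32 ≈ -18.031)
(m + Z)*c(-10, 12) = (-577/32 + 108)*(4 + (-10)²) = 2879*(4 + 100)/32 = (2879/32)*104 = 37427/4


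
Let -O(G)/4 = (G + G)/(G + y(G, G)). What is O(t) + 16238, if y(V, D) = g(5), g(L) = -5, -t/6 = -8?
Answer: 697850/43 ≈ 16229.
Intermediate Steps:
t = 48 (t = -6*(-8) = 48)
y(V, D) = -5
O(G) = -8*G/(-5 + G) (O(G) = -4*(G + G)/(G - 5) = -4*2*G/(-5 + G) = -8*G/(-5 + G))
O(t) + 16238 = -8*48/(-5 + 48) + 16238 = -8*48/43 + 16238 = -8*48*1/43 + 16238 = -384/43 + 16238 = 697850/43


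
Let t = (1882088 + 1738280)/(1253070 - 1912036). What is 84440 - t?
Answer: 27823354704/329483 ≈ 84446.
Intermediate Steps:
t = -1810184/329483 (t = 3620368/(-658966) = 3620368*(-1/658966) = -1810184/329483 ≈ -5.4940)
84440 - t = 84440 - 1*(-1810184/329483) = 84440 + 1810184/329483 = 27823354704/329483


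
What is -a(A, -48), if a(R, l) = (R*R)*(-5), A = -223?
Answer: 248645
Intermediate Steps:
a(R, l) = -5*R² (a(R, l) = R²*(-5) = -5*R²)
-a(A, -48) = -(-5)*(-223)² = -(-5)*49729 = -1*(-248645) = 248645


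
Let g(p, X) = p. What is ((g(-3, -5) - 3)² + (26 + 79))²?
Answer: 19881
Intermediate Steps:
((g(-3, -5) - 3)² + (26 + 79))² = ((-3 - 3)² + (26 + 79))² = ((-6)² + 105)² = (36 + 105)² = 141² = 19881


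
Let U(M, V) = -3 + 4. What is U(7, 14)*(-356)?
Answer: -356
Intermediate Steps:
U(M, V) = 1
U(7, 14)*(-356) = 1*(-356) = -356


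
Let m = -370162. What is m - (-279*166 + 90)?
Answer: -323938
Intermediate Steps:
m - (-279*166 + 90) = -370162 - (-279*166 + 90) = -370162 - (-46314 + 90) = -370162 - 1*(-46224) = -370162 + 46224 = -323938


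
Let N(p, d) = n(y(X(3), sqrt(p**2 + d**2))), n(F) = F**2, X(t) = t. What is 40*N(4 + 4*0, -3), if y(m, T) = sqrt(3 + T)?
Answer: 320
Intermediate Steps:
N(p, d) = 3 + sqrt(d**2 + p**2) (N(p, d) = (sqrt(3 + sqrt(p**2 + d**2)))**2 = (sqrt(3 + sqrt(d**2 + p**2)))**2 = 3 + sqrt(d**2 + p**2))
40*N(4 + 4*0, -3) = 40*(3 + sqrt((-3)**2 + (4 + 4*0)**2)) = 40*(3 + sqrt(9 + (4 + 0)**2)) = 40*(3 + sqrt(9 + 4**2)) = 40*(3 + sqrt(9 + 16)) = 40*(3 + sqrt(25)) = 40*(3 + 5) = 40*8 = 320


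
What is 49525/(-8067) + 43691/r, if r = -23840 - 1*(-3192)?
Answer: -1375047497/166567416 ≈ -8.2552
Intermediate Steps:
r = -20648 (r = -23840 + 3192 = -20648)
49525/(-8067) + 43691/r = 49525/(-8067) + 43691/(-20648) = 49525*(-1/8067) + 43691*(-1/20648) = -49525/8067 - 43691/20648 = -1375047497/166567416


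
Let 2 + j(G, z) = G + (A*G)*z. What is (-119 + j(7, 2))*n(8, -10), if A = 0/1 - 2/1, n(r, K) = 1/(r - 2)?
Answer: -71/3 ≈ -23.667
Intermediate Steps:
n(r, K) = 1/(-2 + r)
A = -2 (A = 0*1 - 2*1 = 0 - 2 = -2)
j(G, z) = -2 + G - 2*G*z (j(G, z) = -2 + (G + (-2*G)*z) = -2 + (G - 2*G*z) = -2 + G - 2*G*z)
(-119 + j(7, 2))*n(8, -10) = (-119 + (-2 + 7 - 2*7*2))/(-2 + 8) = (-119 + (-2 + 7 - 28))/6 = (-119 - 23)*(1/6) = -142*1/6 = -71/3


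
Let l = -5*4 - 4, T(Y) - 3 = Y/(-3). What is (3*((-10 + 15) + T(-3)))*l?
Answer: -648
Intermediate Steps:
T(Y) = 3 - Y/3 (T(Y) = 3 + Y/(-3) = 3 + Y*(-⅓) = 3 - Y/3)
l = -24 (l = -20 - 4 = -24)
(3*((-10 + 15) + T(-3)))*l = (3*((-10 + 15) + (3 - ⅓*(-3))))*(-24) = (3*(5 + (3 + 1)))*(-24) = (3*(5 + 4))*(-24) = (3*9)*(-24) = 27*(-24) = -648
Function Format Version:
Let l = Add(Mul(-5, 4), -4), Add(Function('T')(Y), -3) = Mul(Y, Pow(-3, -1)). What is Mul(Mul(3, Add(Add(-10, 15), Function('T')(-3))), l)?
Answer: -648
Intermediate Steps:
Function('T')(Y) = Add(3, Mul(Rational(-1, 3), Y)) (Function('T')(Y) = Add(3, Mul(Y, Pow(-3, -1))) = Add(3, Mul(Y, Rational(-1, 3))) = Add(3, Mul(Rational(-1, 3), Y)))
l = -24 (l = Add(-20, -4) = -24)
Mul(Mul(3, Add(Add(-10, 15), Function('T')(-3))), l) = Mul(Mul(3, Add(Add(-10, 15), Add(3, Mul(Rational(-1, 3), -3)))), -24) = Mul(Mul(3, Add(5, Add(3, 1))), -24) = Mul(Mul(3, Add(5, 4)), -24) = Mul(Mul(3, 9), -24) = Mul(27, -24) = -648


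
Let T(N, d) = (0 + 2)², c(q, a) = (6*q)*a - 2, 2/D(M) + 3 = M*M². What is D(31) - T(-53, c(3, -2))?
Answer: -59575/14894 ≈ -3.9999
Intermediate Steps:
D(M) = 2/(-3 + M³) (D(M) = 2/(-3 + M*M²) = 2/(-3 + M³))
c(q, a) = -2 + 6*a*q (c(q, a) = 6*a*q - 2 = -2 + 6*a*q)
T(N, d) = 4 (T(N, d) = 2² = 4)
D(31) - T(-53, c(3, -2)) = 2/(-3 + 31³) - 1*4 = 2/(-3 + 29791) - 4 = 2/29788 - 4 = 2*(1/29788) - 4 = 1/14894 - 4 = -59575/14894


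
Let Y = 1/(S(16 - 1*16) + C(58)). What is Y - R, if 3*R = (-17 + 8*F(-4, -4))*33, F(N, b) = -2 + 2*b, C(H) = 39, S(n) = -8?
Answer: 33078/31 ≈ 1067.0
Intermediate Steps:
R = -1067 (R = ((-17 + 8*(-2 + 2*(-4)))*33)/3 = ((-17 + 8*(-2 - 8))*33)/3 = ((-17 + 8*(-10))*33)/3 = ((-17 - 80)*33)/3 = (-97*33)/3 = (1/3)*(-3201) = -1067)
Y = 1/31 (Y = 1/(-8 + 39) = 1/31 ≈ 0.032258)
Y - R = 1/31 - 1*(-1067) = 1/31 + 1067 = 33078/31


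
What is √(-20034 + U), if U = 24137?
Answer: √4103 ≈ 64.055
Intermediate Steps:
√(-20034 + U) = √(-20034 + 24137) = √4103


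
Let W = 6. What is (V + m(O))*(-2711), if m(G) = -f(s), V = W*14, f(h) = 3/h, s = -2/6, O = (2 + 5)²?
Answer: -252123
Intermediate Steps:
O = 49 (O = 7² = 49)
s = -⅓ (s = -2*⅙ = -⅓ ≈ -0.33333)
V = 84 (V = 6*14 = 84)
m(G) = 9 (m(G) = -3/(-⅓) = -3*(-3) = -1*(-9) = 9)
(V + m(O))*(-2711) = (84 + 9)*(-2711) = 93*(-2711) = -252123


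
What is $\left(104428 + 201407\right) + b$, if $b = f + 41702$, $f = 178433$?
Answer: $525970$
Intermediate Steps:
$b = 220135$ ($b = 178433 + 41702 = 220135$)
$\left(104428 + 201407\right) + b = \left(104428 + 201407\right) + 220135 = 305835 + 220135 = 525970$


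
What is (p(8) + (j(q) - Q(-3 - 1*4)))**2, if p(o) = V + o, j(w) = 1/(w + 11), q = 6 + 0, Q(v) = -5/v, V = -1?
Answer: 570025/14161 ≈ 40.253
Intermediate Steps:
q = 6
j(w) = 1/(11 + w)
p(o) = -1 + o
(p(8) + (j(q) - Q(-3 - 1*4)))**2 = ((-1 + 8) + (1/(11 + 6) - (-5)/(-3 - 1*4)))**2 = (7 + (1/17 - (-5)/(-3 - 4)))**2 = (7 + (1/17 - (-5)/(-7)))**2 = (7 + (1/17 - (-5)*(-1)/7))**2 = (7 + (1/17 - 1*5/7))**2 = (7 + (1/17 - 5/7))**2 = (7 - 78/119)**2 = (755/119)**2 = 570025/14161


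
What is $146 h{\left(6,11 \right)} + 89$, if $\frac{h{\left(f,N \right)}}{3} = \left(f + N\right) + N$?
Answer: $12353$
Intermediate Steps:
$h{\left(f,N \right)} = 3 f + 6 N$ ($h{\left(f,N \right)} = 3 \left(\left(f + N\right) + N\right) = 3 \left(\left(N + f\right) + N\right) = 3 \left(f + 2 N\right) = 3 f + 6 N$)
$146 h{\left(6,11 \right)} + 89 = 146 \left(3 \cdot 6 + 6 \cdot 11\right) + 89 = 146 \left(18 + 66\right) + 89 = 146 \cdot 84 + 89 = 12264 + 89 = 12353$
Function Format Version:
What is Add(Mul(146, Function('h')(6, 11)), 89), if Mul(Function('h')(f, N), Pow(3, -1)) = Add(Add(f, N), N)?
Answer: 12353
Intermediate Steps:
Function('h')(f, N) = Add(Mul(3, f), Mul(6, N)) (Function('h')(f, N) = Mul(3, Add(Add(f, N), N)) = Mul(3, Add(Add(N, f), N)) = Mul(3, Add(f, Mul(2, N))) = Add(Mul(3, f), Mul(6, N)))
Add(Mul(146, Function('h')(6, 11)), 89) = Add(Mul(146, Add(Mul(3, 6), Mul(6, 11))), 89) = Add(Mul(146, Add(18, 66)), 89) = Add(Mul(146, 84), 89) = Add(12264, 89) = 12353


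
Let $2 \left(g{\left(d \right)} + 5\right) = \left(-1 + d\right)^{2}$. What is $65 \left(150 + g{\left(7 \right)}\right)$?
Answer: $10595$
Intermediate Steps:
$g{\left(d \right)} = -5 + \frac{\left(-1 + d\right)^{2}}{2}$
$65 \left(150 + g{\left(7 \right)}\right) = 65 \left(150 - \left(5 - \frac{\left(-1 + 7\right)^{2}}{2}\right)\right) = 65 \left(150 - \left(5 - \frac{6^{2}}{2}\right)\right) = 65 \left(150 + \left(-5 + \frac{1}{2} \cdot 36\right)\right) = 65 \left(150 + \left(-5 + 18\right)\right) = 65 \left(150 + 13\right) = 65 \cdot 163 = 10595$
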